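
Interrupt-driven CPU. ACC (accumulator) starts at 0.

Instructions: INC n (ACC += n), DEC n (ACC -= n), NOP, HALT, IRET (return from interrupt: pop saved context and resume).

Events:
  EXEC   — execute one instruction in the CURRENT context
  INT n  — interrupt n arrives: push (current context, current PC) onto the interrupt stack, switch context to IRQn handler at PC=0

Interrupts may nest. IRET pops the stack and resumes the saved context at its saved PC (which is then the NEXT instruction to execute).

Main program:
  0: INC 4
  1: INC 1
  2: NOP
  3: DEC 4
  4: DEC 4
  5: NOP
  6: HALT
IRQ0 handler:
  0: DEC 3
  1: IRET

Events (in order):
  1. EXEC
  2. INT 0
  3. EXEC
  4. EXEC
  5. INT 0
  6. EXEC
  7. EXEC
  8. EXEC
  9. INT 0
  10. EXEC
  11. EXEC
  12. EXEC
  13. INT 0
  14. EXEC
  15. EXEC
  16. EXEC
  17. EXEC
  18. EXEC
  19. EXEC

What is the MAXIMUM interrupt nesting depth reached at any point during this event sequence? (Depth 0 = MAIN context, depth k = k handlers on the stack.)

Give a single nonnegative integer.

Event 1 (EXEC): [MAIN] PC=0: INC 4 -> ACC=4 [depth=0]
Event 2 (INT 0): INT 0 arrives: push (MAIN, PC=1), enter IRQ0 at PC=0 (depth now 1) [depth=1]
Event 3 (EXEC): [IRQ0] PC=0: DEC 3 -> ACC=1 [depth=1]
Event 4 (EXEC): [IRQ0] PC=1: IRET -> resume MAIN at PC=1 (depth now 0) [depth=0]
Event 5 (INT 0): INT 0 arrives: push (MAIN, PC=1), enter IRQ0 at PC=0 (depth now 1) [depth=1]
Event 6 (EXEC): [IRQ0] PC=0: DEC 3 -> ACC=-2 [depth=1]
Event 7 (EXEC): [IRQ0] PC=1: IRET -> resume MAIN at PC=1 (depth now 0) [depth=0]
Event 8 (EXEC): [MAIN] PC=1: INC 1 -> ACC=-1 [depth=0]
Event 9 (INT 0): INT 0 arrives: push (MAIN, PC=2), enter IRQ0 at PC=0 (depth now 1) [depth=1]
Event 10 (EXEC): [IRQ0] PC=0: DEC 3 -> ACC=-4 [depth=1]
Event 11 (EXEC): [IRQ0] PC=1: IRET -> resume MAIN at PC=2 (depth now 0) [depth=0]
Event 12 (EXEC): [MAIN] PC=2: NOP [depth=0]
Event 13 (INT 0): INT 0 arrives: push (MAIN, PC=3), enter IRQ0 at PC=0 (depth now 1) [depth=1]
Event 14 (EXEC): [IRQ0] PC=0: DEC 3 -> ACC=-7 [depth=1]
Event 15 (EXEC): [IRQ0] PC=1: IRET -> resume MAIN at PC=3 (depth now 0) [depth=0]
Event 16 (EXEC): [MAIN] PC=3: DEC 4 -> ACC=-11 [depth=0]
Event 17 (EXEC): [MAIN] PC=4: DEC 4 -> ACC=-15 [depth=0]
Event 18 (EXEC): [MAIN] PC=5: NOP [depth=0]
Event 19 (EXEC): [MAIN] PC=6: HALT [depth=0]
Max depth observed: 1

Answer: 1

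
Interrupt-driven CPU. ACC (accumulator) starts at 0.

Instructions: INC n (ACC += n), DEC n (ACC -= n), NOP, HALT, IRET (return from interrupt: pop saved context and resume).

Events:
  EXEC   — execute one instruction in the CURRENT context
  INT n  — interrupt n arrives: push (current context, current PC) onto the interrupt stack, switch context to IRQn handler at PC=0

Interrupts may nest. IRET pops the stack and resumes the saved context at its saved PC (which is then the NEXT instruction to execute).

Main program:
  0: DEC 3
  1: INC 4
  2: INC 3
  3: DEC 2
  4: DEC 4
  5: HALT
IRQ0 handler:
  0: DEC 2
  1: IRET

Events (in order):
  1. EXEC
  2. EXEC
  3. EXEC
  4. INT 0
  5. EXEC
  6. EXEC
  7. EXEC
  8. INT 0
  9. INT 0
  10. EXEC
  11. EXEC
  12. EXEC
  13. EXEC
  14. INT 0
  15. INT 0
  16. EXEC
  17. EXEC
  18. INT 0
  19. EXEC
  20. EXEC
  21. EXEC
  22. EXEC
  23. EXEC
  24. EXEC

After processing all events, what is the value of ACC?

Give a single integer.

Event 1 (EXEC): [MAIN] PC=0: DEC 3 -> ACC=-3
Event 2 (EXEC): [MAIN] PC=1: INC 4 -> ACC=1
Event 3 (EXEC): [MAIN] PC=2: INC 3 -> ACC=4
Event 4 (INT 0): INT 0 arrives: push (MAIN, PC=3), enter IRQ0 at PC=0 (depth now 1)
Event 5 (EXEC): [IRQ0] PC=0: DEC 2 -> ACC=2
Event 6 (EXEC): [IRQ0] PC=1: IRET -> resume MAIN at PC=3 (depth now 0)
Event 7 (EXEC): [MAIN] PC=3: DEC 2 -> ACC=0
Event 8 (INT 0): INT 0 arrives: push (MAIN, PC=4), enter IRQ0 at PC=0 (depth now 1)
Event 9 (INT 0): INT 0 arrives: push (IRQ0, PC=0), enter IRQ0 at PC=0 (depth now 2)
Event 10 (EXEC): [IRQ0] PC=0: DEC 2 -> ACC=-2
Event 11 (EXEC): [IRQ0] PC=1: IRET -> resume IRQ0 at PC=0 (depth now 1)
Event 12 (EXEC): [IRQ0] PC=0: DEC 2 -> ACC=-4
Event 13 (EXEC): [IRQ0] PC=1: IRET -> resume MAIN at PC=4 (depth now 0)
Event 14 (INT 0): INT 0 arrives: push (MAIN, PC=4), enter IRQ0 at PC=0 (depth now 1)
Event 15 (INT 0): INT 0 arrives: push (IRQ0, PC=0), enter IRQ0 at PC=0 (depth now 2)
Event 16 (EXEC): [IRQ0] PC=0: DEC 2 -> ACC=-6
Event 17 (EXEC): [IRQ0] PC=1: IRET -> resume IRQ0 at PC=0 (depth now 1)
Event 18 (INT 0): INT 0 arrives: push (IRQ0, PC=0), enter IRQ0 at PC=0 (depth now 2)
Event 19 (EXEC): [IRQ0] PC=0: DEC 2 -> ACC=-8
Event 20 (EXEC): [IRQ0] PC=1: IRET -> resume IRQ0 at PC=0 (depth now 1)
Event 21 (EXEC): [IRQ0] PC=0: DEC 2 -> ACC=-10
Event 22 (EXEC): [IRQ0] PC=1: IRET -> resume MAIN at PC=4 (depth now 0)
Event 23 (EXEC): [MAIN] PC=4: DEC 4 -> ACC=-14
Event 24 (EXEC): [MAIN] PC=5: HALT

Answer: -14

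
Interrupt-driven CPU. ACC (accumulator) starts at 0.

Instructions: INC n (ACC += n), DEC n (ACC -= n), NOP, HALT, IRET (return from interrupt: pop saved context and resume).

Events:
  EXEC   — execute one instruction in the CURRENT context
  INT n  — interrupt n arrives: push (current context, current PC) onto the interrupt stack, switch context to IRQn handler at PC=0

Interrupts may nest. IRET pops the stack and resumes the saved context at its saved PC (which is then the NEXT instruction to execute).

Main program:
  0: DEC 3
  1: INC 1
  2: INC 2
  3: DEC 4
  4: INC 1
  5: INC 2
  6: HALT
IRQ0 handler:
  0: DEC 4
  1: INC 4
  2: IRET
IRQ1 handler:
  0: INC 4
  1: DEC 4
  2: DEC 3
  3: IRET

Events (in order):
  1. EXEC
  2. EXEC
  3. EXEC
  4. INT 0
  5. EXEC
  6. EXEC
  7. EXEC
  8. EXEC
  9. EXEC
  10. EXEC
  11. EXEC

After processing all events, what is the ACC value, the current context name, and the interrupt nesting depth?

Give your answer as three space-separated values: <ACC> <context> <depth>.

Answer: -1 MAIN 0

Derivation:
Event 1 (EXEC): [MAIN] PC=0: DEC 3 -> ACC=-3
Event 2 (EXEC): [MAIN] PC=1: INC 1 -> ACC=-2
Event 3 (EXEC): [MAIN] PC=2: INC 2 -> ACC=0
Event 4 (INT 0): INT 0 arrives: push (MAIN, PC=3), enter IRQ0 at PC=0 (depth now 1)
Event 5 (EXEC): [IRQ0] PC=0: DEC 4 -> ACC=-4
Event 6 (EXEC): [IRQ0] PC=1: INC 4 -> ACC=0
Event 7 (EXEC): [IRQ0] PC=2: IRET -> resume MAIN at PC=3 (depth now 0)
Event 8 (EXEC): [MAIN] PC=3: DEC 4 -> ACC=-4
Event 9 (EXEC): [MAIN] PC=4: INC 1 -> ACC=-3
Event 10 (EXEC): [MAIN] PC=5: INC 2 -> ACC=-1
Event 11 (EXEC): [MAIN] PC=6: HALT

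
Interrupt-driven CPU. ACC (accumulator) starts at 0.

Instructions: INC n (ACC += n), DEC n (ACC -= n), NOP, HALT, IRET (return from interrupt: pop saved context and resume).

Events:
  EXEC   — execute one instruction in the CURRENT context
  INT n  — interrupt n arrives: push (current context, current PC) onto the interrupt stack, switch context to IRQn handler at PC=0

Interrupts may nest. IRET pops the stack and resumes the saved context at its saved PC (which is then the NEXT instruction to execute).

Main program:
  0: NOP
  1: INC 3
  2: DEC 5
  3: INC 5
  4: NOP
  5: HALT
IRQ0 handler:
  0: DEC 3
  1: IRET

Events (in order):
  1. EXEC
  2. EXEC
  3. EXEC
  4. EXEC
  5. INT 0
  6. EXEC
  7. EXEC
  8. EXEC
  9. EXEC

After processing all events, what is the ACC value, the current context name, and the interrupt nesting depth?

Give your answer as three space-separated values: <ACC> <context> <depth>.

Answer: 0 MAIN 0

Derivation:
Event 1 (EXEC): [MAIN] PC=0: NOP
Event 2 (EXEC): [MAIN] PC=1: INC 3 -> ACC=3
Event 3 (EXEC): [MAIN] PC=2: DEC 5 -> ACC=-2
Event 4 (EXEC): [MAIN] PC=3: INC 5 -> ACC=3
Event 5 (INT 0): INT 0 arrives: push (MAIN, PC=4), enter IRQ0 at PC=0 (depth now 1)
Event 6 (EXEC): [IRQ0] PC=0: DEC 3 -> ACC=0
Event 7 (EXEC): [IRQ0] PC=1: IRET -> resume MAIN at PC=4 (depth now 0)
Event 8 (EXEC): [MAIN] PC=4: NOP
Event 9 (EXEC): [MAIN] PC=5: HALT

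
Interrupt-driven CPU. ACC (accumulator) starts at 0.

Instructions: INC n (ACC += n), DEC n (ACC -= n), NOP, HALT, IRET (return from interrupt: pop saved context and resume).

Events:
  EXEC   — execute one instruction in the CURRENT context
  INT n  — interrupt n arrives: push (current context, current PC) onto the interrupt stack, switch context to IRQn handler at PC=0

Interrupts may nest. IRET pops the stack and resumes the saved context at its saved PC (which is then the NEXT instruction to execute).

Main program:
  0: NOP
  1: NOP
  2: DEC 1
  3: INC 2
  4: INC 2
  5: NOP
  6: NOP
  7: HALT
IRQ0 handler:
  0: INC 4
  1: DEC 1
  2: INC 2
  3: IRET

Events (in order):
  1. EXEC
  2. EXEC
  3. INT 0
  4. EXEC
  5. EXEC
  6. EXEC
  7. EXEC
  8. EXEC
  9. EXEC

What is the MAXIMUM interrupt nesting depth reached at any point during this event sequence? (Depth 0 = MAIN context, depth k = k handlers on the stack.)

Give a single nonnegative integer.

Answer: 1

Derivation:
Event 1 (EXEC): [MAIN] PC=0: NOP [depth=0]
Event 2 (EXEC): [MAIN] PC=1: NOP [depth=0]
Event 3 (INT 0): INT 0 arrives: push (MAIN, PC=2), enter IRQ0 at PC=0 (depth now 1) [depth=1]
Event 4 (EXEC): [IRQ0] PC=0: INC 4 -> ACC=4 [depth=1]
Event 5 (EXEC): [IRQ0] PC=1: DEC 1 -> ACC=3 [depth=1]
Event 6 (EXEC): [IRQ0] PC=2: INC 2 -> ACC=5 [depth=1]
Event 7 (EXEC): [IRQ0] PC=3: IRET -> resume MAIN at PC=2 (depth now 0) [depth=0]
Event 8 (EXEC): [MAIN] PC=2: DEC 1 -> ACC=4 [depth=0]
Event 9 (EXEC): [MAIN] PC=3: INC 2 -> ACC=6 [depth=0]
Max depth observed: 1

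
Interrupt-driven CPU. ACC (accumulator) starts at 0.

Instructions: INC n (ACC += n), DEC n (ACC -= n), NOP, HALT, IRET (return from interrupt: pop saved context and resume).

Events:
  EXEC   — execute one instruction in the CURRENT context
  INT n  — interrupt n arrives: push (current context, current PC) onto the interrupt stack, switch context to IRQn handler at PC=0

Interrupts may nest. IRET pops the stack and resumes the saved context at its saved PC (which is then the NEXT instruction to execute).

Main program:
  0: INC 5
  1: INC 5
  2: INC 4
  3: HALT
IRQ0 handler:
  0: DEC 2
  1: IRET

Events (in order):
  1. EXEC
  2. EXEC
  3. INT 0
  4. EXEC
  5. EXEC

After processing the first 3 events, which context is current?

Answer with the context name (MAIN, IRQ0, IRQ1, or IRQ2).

Event 1 (EXEC): [MAIN] PC=0: INC 5 -> ACC=5
Event 2 (EXEC): [MAIN] PC=1: INC 5 -> ACC=10
Event 3 (INT 0): INT 0 arrives: push (MAIN, PC=2), enter IRQ0 at PC=0 (depth now 1)

Answer: IRQ0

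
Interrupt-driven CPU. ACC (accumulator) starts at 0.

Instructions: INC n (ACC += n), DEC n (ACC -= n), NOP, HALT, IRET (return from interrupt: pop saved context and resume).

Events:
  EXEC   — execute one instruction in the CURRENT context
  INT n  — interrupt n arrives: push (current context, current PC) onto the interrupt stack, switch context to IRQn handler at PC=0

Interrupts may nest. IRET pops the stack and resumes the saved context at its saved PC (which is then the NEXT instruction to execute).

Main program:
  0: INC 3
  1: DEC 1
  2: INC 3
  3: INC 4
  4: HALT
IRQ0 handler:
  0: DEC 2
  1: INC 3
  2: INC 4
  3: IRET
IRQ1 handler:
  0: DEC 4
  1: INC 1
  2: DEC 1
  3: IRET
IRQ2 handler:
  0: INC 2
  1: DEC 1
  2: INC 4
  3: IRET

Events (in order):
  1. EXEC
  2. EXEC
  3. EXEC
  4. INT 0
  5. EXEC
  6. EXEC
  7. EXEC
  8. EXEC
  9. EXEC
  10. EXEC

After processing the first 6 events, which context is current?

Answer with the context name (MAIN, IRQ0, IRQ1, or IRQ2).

Event 1 (EXEC): [MAIN] PC=0: INC 3 -> ACC=3
Event 2 (EXEC): [MAIN] PC=1: DEC 1 -> ACC=2
Event 3 (EXEC): [MAIN] PC=2: INC 3 -> ACC=5
Event 4 (INT 0): INT 0 arrives: push (MAIN, PC=3), enter IRQ0 at PC=0 (depth now 1)
Event 5 (EXEC): [IRQ0] PC=0: DEC 2 -> ACC=3
Event 6 (EXEC): [IRQ0] PC=1: INC 3 -> ACC=6

Answer: IRQ0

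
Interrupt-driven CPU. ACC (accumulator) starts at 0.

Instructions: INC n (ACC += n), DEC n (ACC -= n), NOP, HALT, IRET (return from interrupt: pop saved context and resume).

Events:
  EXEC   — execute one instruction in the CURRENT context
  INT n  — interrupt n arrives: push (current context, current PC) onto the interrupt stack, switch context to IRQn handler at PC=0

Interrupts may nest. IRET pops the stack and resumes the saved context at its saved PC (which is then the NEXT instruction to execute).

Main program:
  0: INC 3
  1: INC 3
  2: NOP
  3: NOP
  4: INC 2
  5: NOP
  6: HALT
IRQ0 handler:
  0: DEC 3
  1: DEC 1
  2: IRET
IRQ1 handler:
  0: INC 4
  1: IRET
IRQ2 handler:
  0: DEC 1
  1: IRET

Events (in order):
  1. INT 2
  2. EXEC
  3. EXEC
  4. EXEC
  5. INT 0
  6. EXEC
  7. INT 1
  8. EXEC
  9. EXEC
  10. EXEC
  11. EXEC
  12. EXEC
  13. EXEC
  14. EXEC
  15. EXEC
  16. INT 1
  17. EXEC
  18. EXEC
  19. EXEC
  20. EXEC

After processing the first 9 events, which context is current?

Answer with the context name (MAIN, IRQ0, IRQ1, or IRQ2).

Answer: IRQ0

Derivation:
Event 1 (INT 2): INT 2 arrives: push (MAIN, PC=0), enter IRQ2 at PC=0 (depth now 1)
Event 2 (EXEC): [IRQ2] PC=0: DEC 1 -> ACC=-1
Event 3 (EXEC): [IRQ2] PC=1: IRET -> resume MAIN at PC=0 (depth now 0)
Event 4 (EXEC): [MAIN] PC=0: INC 3 -> ACC=2
Event 5 (INT 0): INT 0 arrives: push (MAIN, PC=1), enter IRQ0 at PC=0 (depth now 1)
Event 6 (EXEC): [IRQ0] PC=0: DEC 3 -> ACC=-1
Event 7 (INT 1): INT 1 arrives: push (IRQ0, PC=1), enter IRQ1 at PC=0 (depth now 2)
Event 8 (EXEC): [IRQ1] PC=0: INC 4 -> ACC=3
Event 9 (EXEC): [IRQ1] PC=1: IRET -> resume IRQ0 at PC=1 (depth now 1)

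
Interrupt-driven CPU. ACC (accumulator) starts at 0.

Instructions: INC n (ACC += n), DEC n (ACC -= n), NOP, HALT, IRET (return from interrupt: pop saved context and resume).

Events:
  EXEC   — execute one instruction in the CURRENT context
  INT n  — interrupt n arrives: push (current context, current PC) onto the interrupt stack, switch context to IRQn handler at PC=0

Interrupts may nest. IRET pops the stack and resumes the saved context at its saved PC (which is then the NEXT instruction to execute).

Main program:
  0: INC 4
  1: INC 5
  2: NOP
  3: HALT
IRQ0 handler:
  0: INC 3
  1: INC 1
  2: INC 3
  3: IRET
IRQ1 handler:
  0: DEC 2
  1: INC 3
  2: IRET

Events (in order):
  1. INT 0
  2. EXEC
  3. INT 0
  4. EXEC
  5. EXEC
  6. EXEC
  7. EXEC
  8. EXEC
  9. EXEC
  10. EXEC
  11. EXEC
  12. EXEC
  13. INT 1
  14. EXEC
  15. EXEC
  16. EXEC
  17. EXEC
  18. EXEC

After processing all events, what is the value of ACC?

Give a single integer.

Answer: 24

Derivation:
Event 1 (INT 0): INT 0 arrives: push (MAIN, PC=0), enter IRQ0 at PC=0 (depth now 1)
Event 2 (EXEC): [IRQ0] PC=0: INC 3 -> ACC=3
Event 3 (INT 0): INT 0 arrives: push (IRQ0, PC=1), enter IRQ0 at PC=0 (depth now 2)
Event 4 (EXEC): [IRQ0] PC=0: INC 3 -> ACC=6
Event 5 (EXEC): [IRQ0] PC=1: INC 1 -> ACC=7
Event 6 (EXEC): [IRQ0] PC=2: INC 3 -> ACC=10
Event 7 (EXEC): [IRQ0] PC=3: IRET -> resume IRQ0 at PC=1 (depth now 1)
Event 8 (EXEC): [IRQ0] PC=1: INC 1 -> ACC=11
Event 9 (EXEC): [IRQ0] PC=2: INC 3 -> ACC=14
Event 10 (EXEC): [IRQ0] PC=3: IRET -> resume MAIN at PC=0 (depth now 0)
Event 11 (EXEC): [MAIN] PC=0: INC 4 -> ACC=18
Event 12 (EXEC): [MAIN] PC=1: INC 5 -> ACC=23
Event 13 (INT 1): INT 1 arrives: push (MAIN, PC=2), enter IRQ1 at PC=0 (depth now 1)
Event 14 (EXEC): [IRQ1] PC=0: DEC 2 -> ACC=21
Event 15 (EXEC): [IRQ1] PC=1: INC 3 -> ACC=24
Event 16 (EXEC): [IRQ1] PC=2: IRET -> resume MAIN at PC=2 (depth now 0)
Event 17 (EXEC): [MAIN] PC=2: NOP
Event 18 (EXEC): [MAIN] PC=3: HALT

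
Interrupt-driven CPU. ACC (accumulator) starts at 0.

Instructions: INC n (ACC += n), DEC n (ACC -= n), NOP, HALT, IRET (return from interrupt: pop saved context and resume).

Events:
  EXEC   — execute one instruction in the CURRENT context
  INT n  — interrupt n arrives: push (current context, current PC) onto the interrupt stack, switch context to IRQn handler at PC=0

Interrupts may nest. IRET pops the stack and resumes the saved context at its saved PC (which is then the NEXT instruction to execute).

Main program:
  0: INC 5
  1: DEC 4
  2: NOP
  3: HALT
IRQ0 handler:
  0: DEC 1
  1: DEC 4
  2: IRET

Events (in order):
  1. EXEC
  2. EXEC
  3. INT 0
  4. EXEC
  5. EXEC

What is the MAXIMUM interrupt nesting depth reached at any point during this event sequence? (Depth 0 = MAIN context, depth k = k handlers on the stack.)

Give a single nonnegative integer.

Event 1 (EXEC): [MAIN] PC=0: INC 5 -> ACC=5 [depth=0]
Event 2 (EXEC): [MAIN] PC=1: DEC 4 -> ACC=1 [depth=0]
Event 3 (INT 0): INT 0 arrives: push (MAIN, PC=2), enter IRQ0 at PC=0 (depth now 1) [depth=1]
Event 4 (EXEC): [IRQ0] PC=0: DEC 1 -> ACC=0 [depth=1]
Event 5 (EXEC): [IRQ0] PC=1: DEC 4 -> ACC=-4 [depth=1]
Max depth observed: 1

Answer: 1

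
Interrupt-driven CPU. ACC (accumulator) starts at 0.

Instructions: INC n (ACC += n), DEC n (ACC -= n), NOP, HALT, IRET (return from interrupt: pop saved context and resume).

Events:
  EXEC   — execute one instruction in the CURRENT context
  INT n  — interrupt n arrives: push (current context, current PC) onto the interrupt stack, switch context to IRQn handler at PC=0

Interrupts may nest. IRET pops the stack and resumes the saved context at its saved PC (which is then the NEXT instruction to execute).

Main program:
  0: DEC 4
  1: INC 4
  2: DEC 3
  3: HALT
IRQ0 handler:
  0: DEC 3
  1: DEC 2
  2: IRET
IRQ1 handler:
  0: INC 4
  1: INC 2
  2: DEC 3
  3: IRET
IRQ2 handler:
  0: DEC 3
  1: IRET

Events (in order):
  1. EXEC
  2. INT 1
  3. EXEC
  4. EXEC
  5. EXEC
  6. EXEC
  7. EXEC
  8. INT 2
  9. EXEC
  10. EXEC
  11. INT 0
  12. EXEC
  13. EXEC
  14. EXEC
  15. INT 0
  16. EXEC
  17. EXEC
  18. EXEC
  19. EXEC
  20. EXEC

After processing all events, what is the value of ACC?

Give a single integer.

Event 1 (EXEC): [MAIN] PC=0: DEC 4 -> ACC=-4
Event 2 (INT 1): INT 1 arrives: push (MAIN, PC=1), enter IRQ1 at PC=0 (depth now 1)
Event 3 (EXEC): [IRQ1] PC=0: INC 4 -> ACC=0
Event 4 (EXEC): [IRQ1] PC=1: INC 2 -> ACC=2
Event 5 (EXEC): [IRQ1] PC=2: DEC 3 -> ACC=-1
Event 6 (EXEC): [IRQ1] PC=3: IRET -> resume MAIN at PC=1 (depth now 0)
Event 7 (EXEC): [MAIN] PC=1: INC 4 -> ACC=3
Event 8 (INT 2): INT 2 arrives: push (MAIN, PC=2), enter IRQ2 at PC=0 (depth now 1)
Event 9 (EXEC): [IRQ2] PC=0: DEC 3 -> ACC=0
Event 10 (EXEC): [IRQ2] PC=1: IRET -> resume MAIN at PC=2 (depth now 0)
Event 11 (INT 0): INT 0 arrives: push (MAIN, PC=2), enter IRQ0 at PC=0 (depth now 1)
Event 12 (EXEC): [IRQ0] PC=0: DEC 3 -> ACC=-3
Event 13 (EXEC): [IRQ0] PC=1: DEC 2 -> ACC=-5
Event 14 (EXEC): [IRQ0] PC=2: IRET -> resume MAIN at PC=2 (depth now 0)
Event 15 (INT 0): INT 0 arrives: push (MAIN, PC=2), enter IRQ0 at PC=0 (depth now 1)
Event 16 (EXEC): [IRQ0] PC=0: DEC 3 -> ACC=-8
Event 17 (EXEC): [IRQ0] PC=1: DEC 2 -> ACC=-10
Event 18 (EXEC): [IRQ0] PC=2: IRET -> resume MAIN at PC=2 (depth now 0)
Event 19 (EXEC): [MAIN] PC=2: DEC 3 -> ACC=-13
Event 20 (EXEC): [MAIN] PC=3: HALT

Answer: -13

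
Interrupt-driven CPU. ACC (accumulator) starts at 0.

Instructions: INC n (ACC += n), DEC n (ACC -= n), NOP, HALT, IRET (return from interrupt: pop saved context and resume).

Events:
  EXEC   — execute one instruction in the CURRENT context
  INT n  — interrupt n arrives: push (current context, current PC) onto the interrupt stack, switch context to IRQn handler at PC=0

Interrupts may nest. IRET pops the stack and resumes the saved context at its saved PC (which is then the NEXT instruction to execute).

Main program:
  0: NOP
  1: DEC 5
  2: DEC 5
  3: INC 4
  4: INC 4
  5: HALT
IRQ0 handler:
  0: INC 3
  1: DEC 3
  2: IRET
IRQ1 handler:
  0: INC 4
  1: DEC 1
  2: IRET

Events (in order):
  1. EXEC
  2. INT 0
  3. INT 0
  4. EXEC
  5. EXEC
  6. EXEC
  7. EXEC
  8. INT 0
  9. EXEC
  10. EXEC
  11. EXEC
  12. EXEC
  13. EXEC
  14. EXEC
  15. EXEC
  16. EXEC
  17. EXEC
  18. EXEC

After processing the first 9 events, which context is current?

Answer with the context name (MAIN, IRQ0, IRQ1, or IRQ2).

Event 1 (EXEC): [MAIN] PC=0: NOP
Event 2 (INT 0): INT 0 arrives: push (MAIN, PC=1), enter IRQ0 at PC=0 (depth now 1)
Event 3 (INT 0): INT 0 arrives: push (IRQ0, PC=0), enter IRQ0 at PC=0 (depth now 2)
Event 4 (EXEC): [IRQ0] PC=0: INC 3 -> ACC=3
Event 5 (EXEC): [IRQ0] PC=1: DEC 3 -> ACC=0
Event 6 (EXEC): [IRQ0] PC=2: IRET -> resume IRQ0 at PC=0 (depth now 1)
Event 7 (EXEC): [IRQ0] PC=0: INC 3 -> ACC=3
Event 8 (INT 0): INT 0 arrives: push (IRQ0, PC=1), enter IRQ0 at PC=0 (depth now 2)
Event 9 (EXEC): [IRQ0] PC=0: INC 3 -> ACC=6

Answer: IRQ0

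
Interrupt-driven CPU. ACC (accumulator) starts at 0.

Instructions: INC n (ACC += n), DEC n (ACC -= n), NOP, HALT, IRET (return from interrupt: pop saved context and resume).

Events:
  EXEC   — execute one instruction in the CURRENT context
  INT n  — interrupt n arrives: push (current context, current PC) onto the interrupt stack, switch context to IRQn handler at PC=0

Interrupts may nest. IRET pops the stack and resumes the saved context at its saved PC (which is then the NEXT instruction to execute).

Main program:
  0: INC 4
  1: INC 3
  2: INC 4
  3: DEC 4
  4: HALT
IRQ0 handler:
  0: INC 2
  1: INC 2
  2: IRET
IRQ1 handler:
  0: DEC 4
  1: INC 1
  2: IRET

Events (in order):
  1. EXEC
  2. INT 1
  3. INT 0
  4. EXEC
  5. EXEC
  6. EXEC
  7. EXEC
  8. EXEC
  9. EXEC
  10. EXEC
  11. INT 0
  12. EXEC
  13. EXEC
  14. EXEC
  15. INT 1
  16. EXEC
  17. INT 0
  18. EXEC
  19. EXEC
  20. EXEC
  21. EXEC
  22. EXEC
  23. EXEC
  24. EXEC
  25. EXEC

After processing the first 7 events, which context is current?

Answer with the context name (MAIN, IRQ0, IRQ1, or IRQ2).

Answer: IRQ1

Derivation:
Event 1 (EXEC): [MAIN] PC=0: INC 4 -> ACC=4
Event 2 (INT 1): INT 1 arrives: push (MAIN, PC=1), enter IRQ1 at PC=0 (depth now 1)
Event 3 (INT 0): INT 0 arrives: push (IRQ1, PC=0), enter IRQ0 at PC=0 (depth now 2)
Event 4 (EXEC): [IRQ0] PC=0: INC 2 -> ACC=6
Event 5 (EXEC): [IRQ0] PC=1: INC 2 -> ACC=8
Event 6 (EXEC): [IRQ0] PC=2: IRET -> resume IRQ1 at PC=0 (depth now 1)
Event 7 (EXEC): [IRQ1] PC=0: DEC 4 -> ACC=4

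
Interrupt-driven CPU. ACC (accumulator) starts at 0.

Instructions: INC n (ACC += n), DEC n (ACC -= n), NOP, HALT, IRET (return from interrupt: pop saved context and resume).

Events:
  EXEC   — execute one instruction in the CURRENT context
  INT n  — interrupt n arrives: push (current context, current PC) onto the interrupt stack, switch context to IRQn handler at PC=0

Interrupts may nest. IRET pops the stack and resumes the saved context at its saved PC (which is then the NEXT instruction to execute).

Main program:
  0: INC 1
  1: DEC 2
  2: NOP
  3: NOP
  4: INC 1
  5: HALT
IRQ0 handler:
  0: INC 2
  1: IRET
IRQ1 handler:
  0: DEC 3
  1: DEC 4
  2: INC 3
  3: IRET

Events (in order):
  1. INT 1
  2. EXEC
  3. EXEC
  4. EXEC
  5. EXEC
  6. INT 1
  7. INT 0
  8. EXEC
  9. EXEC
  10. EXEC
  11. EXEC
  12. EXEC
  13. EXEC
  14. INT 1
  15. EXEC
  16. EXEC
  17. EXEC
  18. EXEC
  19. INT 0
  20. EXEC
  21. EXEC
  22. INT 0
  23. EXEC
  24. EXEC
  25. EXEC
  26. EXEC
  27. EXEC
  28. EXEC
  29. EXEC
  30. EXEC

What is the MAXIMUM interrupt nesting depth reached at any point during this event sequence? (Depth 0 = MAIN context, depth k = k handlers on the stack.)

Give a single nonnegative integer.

Answer: 2

Derivation:
Event 1 (INT 1): INT 1 arrives: push (MAIN, PC=0), enter IRQ1 at PC=0 (depth now 1) [depth=1]
Event 2 (EXEC): [IRQ1] PC=0: DEC 3 -> ACC=-3 [depth=1]
Event 3 (EXEC): [IRQ1] PC=1: DEC 4 -> ACC=-7 [depth=1]
Event 4 (EXEC): [IRQ1] PC=2: INC 3 -> ACC=-4 [depth=1]
Event 5 (EXEC): [IRQ1] PC=3: IRET -> resume MAIN at PC=0 (depth now 0) [depth=0]
Event 6 (INT 1): INT 1 arrives: push (MAIN, PC=0), enter IRQ1 at PC=0 (depth now 1) [depth=1]
Event 7 (INT 0): INT 0 arrives: push (IRQ1, PC=0), enter IRQ0 at PC=0 (depth now 2) [depth=2]
Event 8 (EXEC): [IRQ0] PC=0: INC 2 -> ACC=-2 [depth=2]
Event 9 (EXEC): [IRQ0] PC=1: IRET -> resume IRQ1 at PC=0 (depth now 1) [depth=1]
Event 10 (EXEC): [IRQ1] PC=0: DEC 3 -> ACC=-5 [depth=1]
Event 11 (EXEC): [IRQ1] PC=1: DEC 4 -> ACC=-9 [depth=1]
Event 12 (EXEC): [IRQ1] PC=2: INC 3 -> ACC=-6 [depth=1]
Event 13 (EXEC): [IRQ1] PC=3: IRET -> resume MAIN at PC=0 (depth now 0) [depth=0]
Event 14 (INT 1): INT 1 arrives: push (MAIN, PC=0), enter IRQ1 at PC=0 (depth now 1) [depth=1]
Event 15 (EXEC): [IRQ1] PC=0: DEC 3 -> ACC=-9 [depth=1]
Event 16 (EXEC): [IRQ1] PC=1: DEC 4 -> ACC=-13 [depth=1]
Event 17 (EXEC): [IRQ1] PC=2: INC 3 -> ACC=-10 [depth=1]
Event 18 (EXEC): [IRQ1] PC=3: IRET -> resume MAIN at PC=0 (depth now 0) [depth=0]
Event 19 (INT 0): INT 0 arrives: push (MAIN, PC=0), enter IRQ0 at PC=0 (depth now 1) [depth=1]
Event 20 (EXEC): [IRQ0] PC=0: INC 2 -> ACC=-8 [depth=1]
Event 21 (EXEC): [IRQ0] PC=1: IRET -> resume MAIN at PC=0 (depth now 0) [depth=0]
Event 22 (INT 0): INT 0 arrives: push (MAIN, PC=0), enter IRQ0 at PC=0 (depth now 1) [depth=1]
Event 23 (EXEC): [IRQ0] PC=0: INC 2 -> ACC=-6 [depth=1]
Event 24 (EXEC): [IRQ0] PC=1: IRET -> resume MAIN at PC=0 (depth now 0) [depth=0]
Event 25 (EXEC): [MAIN] PC=0: INC 1 -> ACC=-5 [depth=0]
Event 26 (EXEC): [MAIN] PC=1: DEC 2 -> ACC=-7 [depth=0]
Event 27 (EXEC): [MAIN] PC=2: NOP [depth=0]
Event 28 (EXEC): [MAIN] PC=3: NOP [depth=0]
Event 29 (EXEC): [MAIN] PC=4: INC 1 -> ACC=-6 [depth=0]
Event 30 (EXEC): [MAIN] PC=5: HALT [depth=0]
Max depth observed: 2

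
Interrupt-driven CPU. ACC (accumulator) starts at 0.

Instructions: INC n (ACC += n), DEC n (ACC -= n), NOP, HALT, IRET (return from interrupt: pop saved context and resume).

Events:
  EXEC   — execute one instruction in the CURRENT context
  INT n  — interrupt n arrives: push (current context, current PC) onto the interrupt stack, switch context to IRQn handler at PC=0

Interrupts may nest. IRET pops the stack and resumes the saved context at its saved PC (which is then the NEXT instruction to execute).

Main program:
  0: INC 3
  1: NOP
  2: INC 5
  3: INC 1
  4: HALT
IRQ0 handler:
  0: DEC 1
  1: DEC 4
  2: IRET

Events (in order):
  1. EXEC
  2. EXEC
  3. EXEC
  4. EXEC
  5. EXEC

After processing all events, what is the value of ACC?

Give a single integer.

Answer: 9

Derivation:
Event 1 (EXEC): [MAIN] PC=0: INC 3 -> ACC=3
Event 2 (EXEC): [MAIN] PC=1: NOP
Event 3 (EXEC): [MAIN] PC=2: INC 5 -> ACC=8
Event 4 (EXEC): [MAIN] PC=3: INC 1 -> ACC=9
Event 5 (EXEC): [MAIN] PC=4: HALT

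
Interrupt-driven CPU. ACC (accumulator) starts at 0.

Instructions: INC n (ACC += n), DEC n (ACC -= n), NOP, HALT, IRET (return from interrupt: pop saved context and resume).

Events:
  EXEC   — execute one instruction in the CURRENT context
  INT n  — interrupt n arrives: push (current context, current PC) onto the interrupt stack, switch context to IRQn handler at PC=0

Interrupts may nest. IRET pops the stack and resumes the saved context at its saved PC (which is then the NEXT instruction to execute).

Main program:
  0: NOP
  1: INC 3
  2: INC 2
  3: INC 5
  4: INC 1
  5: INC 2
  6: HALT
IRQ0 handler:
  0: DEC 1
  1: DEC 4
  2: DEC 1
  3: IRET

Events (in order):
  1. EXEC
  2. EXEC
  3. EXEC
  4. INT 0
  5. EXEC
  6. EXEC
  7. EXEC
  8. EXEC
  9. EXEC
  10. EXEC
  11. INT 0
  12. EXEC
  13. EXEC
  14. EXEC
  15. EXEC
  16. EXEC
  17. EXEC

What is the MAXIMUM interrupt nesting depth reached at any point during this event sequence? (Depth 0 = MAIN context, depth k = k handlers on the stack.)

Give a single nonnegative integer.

Event 1 (EXEC): [MAIN] PC=0: NOP [depth=0]
Event 2 (EXEC): [MAIN] PC=1: INC 3 -> ACC=3 [depth=0]
Event 3 (EXEC): [MAIN] PC=2: INC 2 -> ACC=5 [depth=0]
Event 4 (INT 0): INT 0 arrives: push (MAIN, PC=3), enter IRQ0 at PC=0 (depth now 1) [depth=1]
Event 5 (EXEC): [IRQ0] PC=0: DEC 1 -> ACC=4 [depth=1]
Event 6 (EXEC): [IRQ0] PC=1: DEC 4 -> ACC=0 [depth=1]
Event 7 (EXEC): [IRQ0] PC=2: DEC 1 -> ACC=-1 [depth=1]
Event 8 (EXEC): [IRQ0] PC=3: IRET -> resume MAIN at PC=3 (depth now 0) [depth=0]
Event 9 (EXEC): [MAIN] PC=3: INC 5 -> ACC=4 [depth=0]
Event 10 (EXEC): [MAIN] PC=4: INC 1 -> ACC=5 [depth=0]
Event 11 (INT 0): INT 0 arrives: push (MAIN, PC=5), enter IRQ0 at PC=0 (depth now 1) [depth=1]
Event 12 (EXEC): [IRQ0] PC=0: DEC 1 -> ACC=4 [depth=1]
Event 13 (EXEC): [IRQ0] PC=1: DEC 4 -> ACC=0 [depth=1]
Event 14 (EXEC): [IRQ0] PC=2: DEC 1 -> ACC=-1 [depth=1]
Event 15 (EXEC): [IRQ0] PC=3: IRET -> resume MAIN at PC=5 (depth now 0) [depth=0]
Event 16 (EXEC): [MAIN] PC=5: INC 2 -> ACC=1 [depth=0]
Event 17 (EXEC): [MAIN] PC=6: HALT [depth=0]
Max depth observed: 1

Answer: 1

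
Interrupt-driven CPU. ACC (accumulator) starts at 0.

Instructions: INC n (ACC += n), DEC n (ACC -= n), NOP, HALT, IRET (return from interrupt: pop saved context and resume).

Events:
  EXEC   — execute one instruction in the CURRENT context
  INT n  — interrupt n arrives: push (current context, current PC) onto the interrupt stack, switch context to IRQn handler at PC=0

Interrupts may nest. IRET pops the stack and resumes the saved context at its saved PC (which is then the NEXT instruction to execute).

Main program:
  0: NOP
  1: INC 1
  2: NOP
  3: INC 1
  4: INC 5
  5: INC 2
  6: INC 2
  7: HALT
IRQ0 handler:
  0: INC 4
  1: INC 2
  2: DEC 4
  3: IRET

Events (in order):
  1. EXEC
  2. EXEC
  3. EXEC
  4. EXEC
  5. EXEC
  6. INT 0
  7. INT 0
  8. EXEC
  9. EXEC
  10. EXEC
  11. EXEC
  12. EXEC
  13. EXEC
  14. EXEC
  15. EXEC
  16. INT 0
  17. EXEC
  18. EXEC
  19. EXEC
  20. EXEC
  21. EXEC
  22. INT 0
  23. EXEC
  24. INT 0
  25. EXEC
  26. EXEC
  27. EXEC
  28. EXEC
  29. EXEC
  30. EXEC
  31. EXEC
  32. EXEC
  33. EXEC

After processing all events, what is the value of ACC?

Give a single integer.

Answer: 21

Derivation:
Event 1 (EXEC): [MAIN] PC=0: NOP
Event 2 (EXEC): [MAIN] PC=1: INC 1 -> ACC=1
Event 3 (EXEC): [MAIN] PC=2: NOP
Event 4 (EXEC): [MAIN] PC=3: INC 1 -> ACC=2
Event 5 (EXEC): [MAIN] PC=4: INC 5 -> ACC=7
Event 6 (INT 0): INT 0 arrives: push (MAIN, PC=5), enter IRQ0 at PC=0 (depth now 1)
Event 7 (INT 0): INT 0 arrives: push (IRQ0, PC=0), enter IRQ0 at PC=0 (depth now 2)
Event 8 (EXEC): [IRQ0] PC=0: INC 4 -> ACC=11
Event 9 (EXEC): [IRQ0] PC=1: INC 2 -> ACC=13
Event 10 (EXEC): [IRQ0] PC=2: DEC 4 -> ACC=9
Event 11 (EXEC): [IRQ0] PC=3: IRET -> resume IRQ0 at PC=0 (depth now 1)
Event 12 (EXEC): [IRQ0] PC=0: INC 4 -> ACC=13
Event 13 (EXEC): [IRQ0] PC=1: INC 2 -> ACC=15
Event 14 (EXEC): [IRQ0] PC=2: DEC 4 -> ACC=11
Event 15 (EXEC): [IRQ0] PC=3: IRET -> resume MAIN at PC=5 (depth now 0)
Event 16 (INT 0): INT 0 arrives: push (MAIN, PC=5), enter IRQ0 at PC=0 (depth now 1)
Event 17 (EXEC): [IRQ0] PC=0: INC 4 -> ACC=15
Event 18 (EXEC): [IRQ0] PC=1: INC 2 -> ACC=17
Event 19 (EXEC): [IRQ0] PC=2: DEC 4 -> ACC=13
Event 20 (EXEC): [IRQ0] PC=3: IRET -> resume MAIN at PC=5 (depth now 0)
Event 21 (EXEC): [MAIN] PC=5: INC 2 -> ACC=15
Event 22 (INT 0): INT 0 arrives: push (MAIN, PC=6), enter IRQ0 at PC=0 (depth now 1)
Event 23 (EXEC): [IRQ0] PC=0: INC 4 -> ACC=19
Event 24 (INT 0): INT 0 arrives: push (IRQ0, PC=1), enter IRQ0 at PC=0 (depth now 2)
Event 25 (EXEC): [IRQ0] PC=0: INC 4 -> ACC=23
Event 26 (EXEC): [IRQ0] PC=1: INC 2 -> ACC=25
Event 27 (EXEC): [IRQ0] PC=2: DEC 4 -> ACC=21
Event 28 (EXEC): [IRQ0] PC=3: IRET -> resume IRQ0 at PC=1 (depth now 1)
Event 29 (EXEC): [IRQ0] PC=1: INC 2 -> ACC=23
Event 30 (EXEC): [IRQ0] PC=2: DEC 4 -> ACC=19
Event 31 (EXEC): [IRQ0] PC=3: IRET -> resume MAIN at PC=6 (depth now 0)
Event 32 (EXEC): [MAIN] PC=6: INC 2 -> ACC=21
Event 33 (EXEC): [MAIN] PC=7: HALT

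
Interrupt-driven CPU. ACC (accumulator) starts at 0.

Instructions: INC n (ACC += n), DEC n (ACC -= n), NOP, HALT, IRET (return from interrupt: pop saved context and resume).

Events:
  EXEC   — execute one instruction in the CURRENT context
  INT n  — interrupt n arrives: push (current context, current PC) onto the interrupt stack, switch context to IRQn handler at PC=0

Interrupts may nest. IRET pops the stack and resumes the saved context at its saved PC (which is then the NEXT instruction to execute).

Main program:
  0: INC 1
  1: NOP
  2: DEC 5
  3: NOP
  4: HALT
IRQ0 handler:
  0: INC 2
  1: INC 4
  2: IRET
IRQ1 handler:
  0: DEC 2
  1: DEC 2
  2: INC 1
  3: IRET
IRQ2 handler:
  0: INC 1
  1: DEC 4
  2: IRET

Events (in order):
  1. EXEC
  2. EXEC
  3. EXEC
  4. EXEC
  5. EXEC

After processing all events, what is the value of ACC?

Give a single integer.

Event 1 (EXEC): [MAIN] PC=0: INC 1 -> ACC=1
Event 2 (EXEC): [MAIN] PC=1: NOP
Event 3 (EXEC): [MAIN] PC=2: DEC 5 -> ACC=-4
Event 4 (EXEC): [MAIN] PC=3: NOP
Event 5 (EXEC): [MAIN] PC=4: HALT

Answer: -4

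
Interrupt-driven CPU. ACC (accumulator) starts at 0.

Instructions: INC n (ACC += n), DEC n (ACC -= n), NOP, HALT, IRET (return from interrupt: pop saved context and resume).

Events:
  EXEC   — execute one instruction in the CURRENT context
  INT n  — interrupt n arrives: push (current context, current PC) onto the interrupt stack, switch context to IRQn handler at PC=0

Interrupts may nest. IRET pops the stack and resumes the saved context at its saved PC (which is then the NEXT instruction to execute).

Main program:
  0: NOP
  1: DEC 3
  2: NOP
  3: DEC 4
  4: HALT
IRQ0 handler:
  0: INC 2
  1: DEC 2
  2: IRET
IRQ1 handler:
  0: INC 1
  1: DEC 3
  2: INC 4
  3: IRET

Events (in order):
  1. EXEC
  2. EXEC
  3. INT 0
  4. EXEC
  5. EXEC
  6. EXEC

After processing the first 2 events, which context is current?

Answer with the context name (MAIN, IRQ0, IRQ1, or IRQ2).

Event 1 (EXEC): [MAIN] PC=0: NOP
Event 2 (EXEC): [MAIN] PC=1: DEC 3 -> ACC=-3

Answer: MAIN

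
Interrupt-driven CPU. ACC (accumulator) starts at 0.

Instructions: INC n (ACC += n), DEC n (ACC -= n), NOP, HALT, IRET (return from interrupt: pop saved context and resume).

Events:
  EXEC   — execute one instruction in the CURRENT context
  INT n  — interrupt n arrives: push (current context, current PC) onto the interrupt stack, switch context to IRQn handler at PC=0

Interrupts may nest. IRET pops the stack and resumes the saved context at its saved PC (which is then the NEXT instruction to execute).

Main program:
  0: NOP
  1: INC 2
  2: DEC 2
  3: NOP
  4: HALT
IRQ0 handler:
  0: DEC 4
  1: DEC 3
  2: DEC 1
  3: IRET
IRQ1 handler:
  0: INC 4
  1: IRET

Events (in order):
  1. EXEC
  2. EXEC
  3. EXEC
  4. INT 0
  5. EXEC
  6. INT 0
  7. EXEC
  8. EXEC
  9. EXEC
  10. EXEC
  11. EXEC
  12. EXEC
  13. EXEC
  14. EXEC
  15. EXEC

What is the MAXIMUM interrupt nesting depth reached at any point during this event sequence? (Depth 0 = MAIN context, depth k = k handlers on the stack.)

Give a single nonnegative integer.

Answer: 2

Derivation:
Event 1 (EXEC): [MAIN] PC=0: NOP [depth=0]
Event 2 (EXEC): [MAIN] PC=1: INC 2 -> ACC=2 [depth=0]
Event 3 (EXEC): [MAIN] PC=2: DEC 2 -> ACC=0 [depth=0]
Event 4 (INT 0): INT 0 arrives: push (MAIN, PC=3), enter IRQ0 at PC=0 (depth now 1) [depth=1]
Event 5 (EXEC): [IRQ0] PC=0: DEC 4 -> ACC=-4 [depth=1]
Event 6 (INT 0): INT 0 arrives: push (IRQ0, PC=1), enter IRQ0 at PC=0 (depth now 2) [depth=2]
Event 7 (EXEC): [IRQ0] PC=0: DEC 4 -> ACC=-8 [depth=2]
Event 8 (EXEC): [IRQ0] PC=1: DEC 3 -> ACC=-11 [depth=2]
Event 9 (EXEC): [IRQ0] PC=2: DEC 1 -> ACC=-12 [depth=2]
Event 10 (EXEC): [IRQ0] PC=3: IRET -> resume IRQ0 at PC=1 (depth now 1) [depth=1]
Event 11 (EXEC): [IRQ0] PC=1: DEC 3 -> ACC=-15 [depth=1]
Event 12 (EXEC): [IRQ0] PC=2: DEC 1 -> ACC=-16 [depth=1]
Event 13 (EXEC): [IRQ0] PC=3: IRET -> resume MAIN at PC=3 (depth now 0) [depth=0]
Event 14 (EXEC): [MAIN] PC=3: NOP [depth=0]
Event 15 (EXEC): [MAIN] PC=4: HALT [depth=0]
Max depth observed: 2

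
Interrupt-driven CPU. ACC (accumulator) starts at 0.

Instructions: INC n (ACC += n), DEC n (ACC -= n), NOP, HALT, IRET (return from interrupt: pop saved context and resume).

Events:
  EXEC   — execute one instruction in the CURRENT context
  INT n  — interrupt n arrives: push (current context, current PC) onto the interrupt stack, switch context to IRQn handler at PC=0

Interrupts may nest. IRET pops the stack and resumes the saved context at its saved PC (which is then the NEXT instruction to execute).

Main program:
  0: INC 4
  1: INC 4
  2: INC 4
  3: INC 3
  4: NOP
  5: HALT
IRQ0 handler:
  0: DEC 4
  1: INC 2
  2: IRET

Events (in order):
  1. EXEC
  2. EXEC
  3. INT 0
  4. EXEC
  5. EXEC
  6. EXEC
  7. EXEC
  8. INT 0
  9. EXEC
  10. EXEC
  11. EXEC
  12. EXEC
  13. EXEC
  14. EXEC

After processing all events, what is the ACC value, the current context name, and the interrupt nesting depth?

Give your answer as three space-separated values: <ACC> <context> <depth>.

Event 1 (EXEC): [MAIN] PC=0: INC 4 -> ACC=4
Event 2 (EXEC): [MAIN] PC=1: INC 4 -> ACC=8
Event 3 (INT 0): INT 0 arrives: push (MAIN, PC=2), enter IRQ0 at PC=0 (depth now 1)
Event 4 (EXEC): [IRQ0] PC=0: DEC 4 -> ACC=4
Event 5 (EXEC): [IRQ0] PC=1: INC 2 -> ACC=6
Event 6 (EXEC): [IRQ0] PC=2: IRET -> resume MAIN at PC=2 (depth now 0)
Event 7 (EXEC): [MAIN] PC=2: INC 4 -> ACC=10
Event 8 (INT 0): INT 0 arrives: push (MAIN, PC=3), enter IRQ0 at PC=0 (depth now 1)
Event 9 (EXEC): [IRQ0] PC=0: DEC 4 -> ACC=6
Event 10 (EXEC): [IRQ0] PC=1: INC 2 -> ACC=8
Event 11 (EXEC): [IRQ0] PC=2: IRET -> resume MAIN at PC=3 (depth now 0)
Event 12 (EXEC): [MAIN] PC=3: INC 3 -> ACC=11
Event 13 (EXEC): [MAIN] PC=4: NOP
Event 14 (EXEC): [MAIN] PC=5: HALT

Answer: 11 MAIN 0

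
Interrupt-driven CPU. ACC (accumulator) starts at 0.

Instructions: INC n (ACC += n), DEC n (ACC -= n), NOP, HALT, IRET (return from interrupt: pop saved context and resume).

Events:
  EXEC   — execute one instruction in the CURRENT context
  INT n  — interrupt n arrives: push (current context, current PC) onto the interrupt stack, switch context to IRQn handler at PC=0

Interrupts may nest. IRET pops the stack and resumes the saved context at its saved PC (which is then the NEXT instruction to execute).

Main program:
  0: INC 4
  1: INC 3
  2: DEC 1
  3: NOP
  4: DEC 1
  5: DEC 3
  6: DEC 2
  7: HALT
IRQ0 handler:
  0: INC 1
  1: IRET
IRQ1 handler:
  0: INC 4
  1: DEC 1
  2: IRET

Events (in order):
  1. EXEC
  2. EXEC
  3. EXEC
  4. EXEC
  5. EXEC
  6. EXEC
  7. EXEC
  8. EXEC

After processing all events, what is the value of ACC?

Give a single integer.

Event 1 (EXEC): [MAIN] PC=0: INC 4 -> ACC=4
Event 2 (EXEC): [MAIN] PC=1: INC 3 -> ACC=7
Event 3 (EXEC): [MAIN] PC=2: DEC 1 -> ACC=6
Event 4 (EXEC): [MAIN] PC=3: NOP
Event 5 (EXEC): [MAIN] PC=4: DEC 1 -> ACC=5
Event 6 (EXEC): [MAIN] PC=5: DEC 3 -> ACC=2
Event 7 (EXEC): [MAIN] PC=6: DEC 2 -> ACC=0
Event 8 (EXEC): [MAIN] PC=7: HALT

Answer: 0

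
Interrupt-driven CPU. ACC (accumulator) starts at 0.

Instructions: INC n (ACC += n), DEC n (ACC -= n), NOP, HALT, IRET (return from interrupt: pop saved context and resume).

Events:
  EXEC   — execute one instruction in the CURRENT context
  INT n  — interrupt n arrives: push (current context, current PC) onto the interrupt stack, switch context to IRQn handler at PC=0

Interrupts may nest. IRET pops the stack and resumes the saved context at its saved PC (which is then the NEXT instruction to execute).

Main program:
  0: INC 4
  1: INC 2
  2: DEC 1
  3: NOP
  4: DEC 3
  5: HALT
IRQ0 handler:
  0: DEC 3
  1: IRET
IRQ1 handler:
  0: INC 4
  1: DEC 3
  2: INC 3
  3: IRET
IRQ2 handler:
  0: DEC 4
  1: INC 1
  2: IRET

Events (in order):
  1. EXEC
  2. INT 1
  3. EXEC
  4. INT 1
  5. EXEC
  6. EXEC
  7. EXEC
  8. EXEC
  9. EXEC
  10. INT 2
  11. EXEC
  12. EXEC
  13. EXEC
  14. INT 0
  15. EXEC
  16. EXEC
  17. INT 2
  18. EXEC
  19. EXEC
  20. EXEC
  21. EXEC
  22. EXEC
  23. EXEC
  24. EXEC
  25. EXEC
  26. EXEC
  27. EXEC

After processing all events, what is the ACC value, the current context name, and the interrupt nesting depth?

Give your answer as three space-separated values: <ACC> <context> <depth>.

Event 1 (EXEC): [MAIN] PC=0: INC 4 -> ACC=4
Event 2 (INT 1): INT 1 arrives: push (MAIN, PC=1), enter IRQ1 at PC=0 (depth now 1)
Event 3 (EXEC): [IRQ1] PC=0: INC 4 -> ACC=8
Event 4 (INT 1): INT 1 arrives: push (IRQ1, PC=1), enter IRQ1 at PC=0 (depth now 2)
Event 5 (EXEC): [IRQ1] PC=0: INC 4 -> ACC=12
Event 6 (EXEC): [IRQ1] PC=1: DEC 3 -> ACC=9
Event 7 (EXEC): [IRQ1] PC=2: INC 3 -> ACC=12
Event 8 (EXEC): [IRQ1] PC=3: IRET -> resume IRQ1 at PC=1 (depth now 1)
Event 9 (EXEC): [IRQ1] PC=1: DEC 3 -> ACC=9
Event 10 (INT 2): INT 2 arrives: push (IRQ1, PC=2), enter IRQ2 at PC=0 (depth now 2)
Event 11 (EXEC): [IRQ2] PC=0: DEC 4 -> ACC=5
Event 12 (EXEC): [IRQ2] PC=1: INC 1 -> ACC=6
Event 13 (EXEC): [IRQ2] PC=2: IRET -> resume IRQ1 at PC=2 (depth now 1)
Event 14 (INT 0): INT 0 arrives: push (IRQ1, PC=2), enter IRQ0 at PC=0 (depth now 2)
Event 15 (EXEC): [IRQ0] PC=0: DEC 3 -> ACC=3
Event 16 (EXEC): [IRQ0] PC=1: IRET -> resume IRQ1 at PC=2 (depth now 1)
Event 17 (INT 2): INT 2 arrives: push (IRQ1, PC=2), enter IRQ2 at PC=0 (depth now 2)
Event 18 (EXEC): [IRQ2] PC=0: DEC 4 -> ACC=-1
Event 19 (EXEC): [IRQ2] PC=1: INC 1 -> ACC=0
Event 20 (EXEC): [IRQ2] PC=2: IRET -> resume IRQ1 at PC=2 (depth now 1)
Event 21 (EXEC): [IRQ1] PC=2: INC 3 -> ACC=3
Event 22 (EXEC): [IRQ1] PC=3: IRET -> resume MAIN at PC=1 (depth now 0)
Event 23 (EXEC): [MAIN] PC=1: INC 2 -> ACC=5
Event 24 (EXEC): [MAIN] PC=2: DEC 1 -> ACC=4
Event 25 (EXEC): [MAIN] PC=3: NOP
Event 26 (EXEC): [MAIN] PC=4: DEC 3 -> ACC=1
Event 27 (EXEC): [MAIN] PC=5: HALT

Answer: 1 MAIN 0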